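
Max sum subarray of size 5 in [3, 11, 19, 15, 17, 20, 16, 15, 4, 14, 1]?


[0:5]: 65
[1:6]: 82
[2:7]: 87
[3:8]: 83
[4:9]: 72
[5:10]: 69
[6:11]: 50

Max: 87 at [2:7]


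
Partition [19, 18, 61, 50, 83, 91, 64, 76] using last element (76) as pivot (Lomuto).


Pivot: 76
  19 <= 76: advance i (no swap)
  18 <= 76: advance i (no swap)
  61 <= 76: advance i (no swap)
  50 <= 76: advance i (no swap)
  64 <= 76: swap -> [19, 18, 61, 50, 64, 91, 83, 76]
Place pivot at 5: [19, 18, 61, 50, 64, 76, 83, 91]

Partitioned: [19, 18, 61, 50, 64, 76, 83, 91]


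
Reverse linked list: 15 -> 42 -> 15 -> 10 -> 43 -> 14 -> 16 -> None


Step 1: curr=15, set curr.next=prev(None) | reversed so far: 15
Step 2: curr=42, set curr.next=prev(15) | reversed so far: 42 -> 15
Step 3: curr=15, set curr.next=prev(42) | reversed so far: 15 -> 42 -> 15
Step 4: curr=10, set curr.next=prev(15) | reversed so far: 10 -> 15 -> 42 -> 15
Step 5: curr=43, set curr.next=prev(10) | reversed so far: 43 -> 10 -> 15 -> 42 -> 15
Step 6: curr=14, set curr.next=prev(43) | reversed so far: 14 -> 43 -> 10 -> 15 -> 42 -> 15
Step 7: curr=16, set curr.next=prev(14) | reversed so far: 16 -> 14 -> 43 -> 10 -> 15 -> 42 -> 15

16 -> 14 -> 43 -> 10 -> 15 -> 42 -> 15 -> None


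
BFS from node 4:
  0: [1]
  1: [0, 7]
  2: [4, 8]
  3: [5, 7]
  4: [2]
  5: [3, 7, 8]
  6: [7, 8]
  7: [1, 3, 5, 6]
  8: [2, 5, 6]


Visit 4, enqueue [2]
Visit 2, enqueue [8]
Visit 8, enqueue [5, 6]
Visit 5, enqueue [3, 7]
Visit 6, enqueue []
Visit 3, enqueue []
Visit 7, enqueue [1]
Visit 1, enqueue [0]
Visit 0, enqueue []

BFS order: [4, 2, 8, 5, 6, 3, 7, 1, 0]


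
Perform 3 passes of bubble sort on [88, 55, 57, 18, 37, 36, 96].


Initial: [88, 55, 57, 18, 37, 36, 96]
Pass 1: [55, 57, 18, 37, 36, 88, 96] (5 swaps)
Pass 2: [55, 18, 37, 36, 57, 88, 96] (3 swaps)
Pass 3: [18, 37, 36, 55, 57, 88, 96] (3 swaps)

After 3 passes: [18, 37, 36, 55, 57, 88, 96]


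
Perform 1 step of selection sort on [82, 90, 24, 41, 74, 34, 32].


Initial: [82, 90, 24, 41, 74, 34, 32]
Step 1: min=24 at 2
  Swap: [24, 90, 82, 41, 74, 34, 32]

After 1 step: [24, 90, 82, 41, 74, 34, 32]


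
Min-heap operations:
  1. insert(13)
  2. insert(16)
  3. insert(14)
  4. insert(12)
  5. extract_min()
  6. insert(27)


insert(13) -> [13]
insert(16) -> [13, 16]
insert(14) -> [13, 16, 14]
insert(12) -> [12, 13, 14, 16]
extract_min()->12, [13, 16, 14]
insert(27) -> [13, 16, 14, 27]

Final heap: [13, 16, 14, 27]


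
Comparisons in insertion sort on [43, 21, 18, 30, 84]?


Algorithm: insertion sort
Input: [43, 21, 18, 30, 84]
Sorted: [18, 21, 30, 43, 84]

6


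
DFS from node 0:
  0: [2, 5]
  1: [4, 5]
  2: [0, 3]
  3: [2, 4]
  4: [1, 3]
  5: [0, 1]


Visit 0, push [5, 2]
Visit 2, push [3]
Visit 3, push [4]
Visit 4, push [1]
Visit 1, push [5]
Visit 5, push []

DFS order: [0, 2, 3, 4, 1, 5]


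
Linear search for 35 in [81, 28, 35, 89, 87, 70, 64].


i=0: 81!=35
i=1: 28!=35
i=2: 35==35 found!

Found at 2, 3 comps


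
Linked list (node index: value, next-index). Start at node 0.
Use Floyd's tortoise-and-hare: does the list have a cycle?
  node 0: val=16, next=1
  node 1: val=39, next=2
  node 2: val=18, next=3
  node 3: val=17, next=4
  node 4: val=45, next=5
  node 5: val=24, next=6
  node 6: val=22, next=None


Floyd's tortoise (slow, +1) and hare (fast, +2):
  init: slow=0, fast=0
  step 1: slow=1, fast=2
  step 2: slow=2, fast=4
  step 3: slow=3, fast=6
  step 4: fast -> None, no cycle

Cycle: no


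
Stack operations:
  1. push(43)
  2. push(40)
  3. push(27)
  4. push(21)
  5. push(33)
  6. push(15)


push(43) -> [43]
push(40) -> [43, 40]
push(27) -> [43, 40, 27]
push(21) -> [43, 40, 27, 21]
push(33) -> [43, 40, 27, 21, 33]
push(15) -> [43, 40, 27, 21, 33, 15]

Final stack: [43, 40, 27, 21, 33, 15]


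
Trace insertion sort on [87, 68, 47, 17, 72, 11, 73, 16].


Initial: [87, 68, 47, 17, 72, 11, 73, 16]
Insert 68: [68, 87, 47, 17, 72, 11, 73, 16]
Insert 47: [47, 68, 87, 17, 72, 11, 73, 16]
Insert 17: [17, 47, 68, 87, 72, 11, 73, 16]
Insert 72: [17, 47, 68, 72, 87, 11, 73, 16]
Insert 11: [11, 17, 47, 68, 72, 87, 73, 16]
Insert 73: [11, 17, 47, 68, 72, 73, 87, 16]
Insert 16: [11, 16, 17, 47, 68, 72, 73, 87]

Sorted: [11, 16, 17, 47, 68, 72, 73, 87]


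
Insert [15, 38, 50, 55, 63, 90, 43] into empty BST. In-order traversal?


Insert 15: root
Insert 38: R from 15
Insert 50: R from 15 -> R from 38
Insert 55: R from 15 -> R from 38 -> R from 50
Insert 63: R from 15 -> R from 38 -> R from 50 -> R from 55
Insert 90: R from 15 -> R from 38 -> R from 50 -> R from 55 -> R from 63
Insert 43: R from 15 -> R from 38 -> L from 50

In-order: [15, 38, 43, 50, 55, 63, 90]


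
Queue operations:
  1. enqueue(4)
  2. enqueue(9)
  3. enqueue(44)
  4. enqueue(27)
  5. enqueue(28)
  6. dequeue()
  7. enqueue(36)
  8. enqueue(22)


enqueue(4) -> [4]
enqueue(9) -> [4, 9]
enqueue(44) -> [4, 9, 44]
enqueue(27) -> [4, 9, 44, 27]
enqueue(28) -> [4, 9, 44, 27, 28]
dequeue()->4, [9, 44, 27, 28]
enqueue(36) -> [9, 44, 27, 28, 36]
enqueue(22) -> [9, 44, 27, 28, 36, 22]

Final queue: [9, 44, 27, 28, 36, 22]


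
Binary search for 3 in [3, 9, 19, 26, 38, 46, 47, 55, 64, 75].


Step 1: lo=0, hi=9, mid=4, val=38
Step 2: lo=0, hi=3, mid=1, val=9
Step 3: lo=0, hi=0, mid=0, val=3

Found at index 0


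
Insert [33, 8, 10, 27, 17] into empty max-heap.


Insert 33: [33]
Insert 8: [33, 8]
Insert 10: [33, 8, 10]
Insert 27: [33, 27, 10, 8]
Insert 17: [33, 27, 10, 8, 17]

Final heap: [33, 27, 10, 8, 17]


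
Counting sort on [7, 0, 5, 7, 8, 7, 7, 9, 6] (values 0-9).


Input: [7, 0, 5, 7, 8, 7, 7, 9, 6]
Counts: [1, 0, 0, 0, 0, 1, 1, 4, 1, 1]

Sorted: [0, 5, 6, 7, 7, 7, 7, 8, 9]


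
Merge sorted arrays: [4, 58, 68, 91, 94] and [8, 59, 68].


Take 4 from A
Take 8 from B
Take 58 from A
Take 59 from B
Take 68 from A
Take 68 from B

Merged: [4, 8, 58, 59, 68, 68, 91, 94]


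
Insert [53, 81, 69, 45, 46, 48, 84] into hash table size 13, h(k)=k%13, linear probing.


Insert 53: h=1 -> slot 1
Insert 81: h=3 -> slot 3
Insert 69: h=4 -> slot 4
Insert 45: h=6 -> slot 6
Insert 46: h=7 -> slot 7
Insert 48: h=9 -> slot 9
Insert 84: h=6, 2 probes -> slot 8

Table: [None, 53, None, 81, 69, None, 45, 46, 84, 48, None, None, None]


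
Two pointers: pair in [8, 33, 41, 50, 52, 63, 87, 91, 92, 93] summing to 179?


lo=0(8)+hi=9(93)=101
lo=1(33)+hi=9(93)=126
lo=2(41)+hi=9(93)=134
lo=3(50)+hi=9(93)=143
lo=4(52)+hi=9(93)=145
lo=5(63)+hi=9(93)=156
lo=6(87)+hi=9(93)=180
lo=6(87)+hi=8(92)=179

Yes: 87+92=179


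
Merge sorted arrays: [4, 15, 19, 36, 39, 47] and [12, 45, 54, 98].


Take 4 from A
Take 12 from B
Take 15 from A
Take 19 from A
Take 36 from A
Take 39 from A
Take 45 from B
Take 47 from A

Merged: [4, 12, 15, 19, 36, 39, 45, 47, 54, 98]


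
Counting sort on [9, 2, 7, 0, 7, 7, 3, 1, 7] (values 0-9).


Input: [9, 2, 7, 0, 7, 7, 3, 1, 7]
Counts: [1, 1, 1, 1, 0, 0, 0, 4, 0, 1]

Sorted: [0, 1, 2, 3, 7, 7, 7, 7, 9]


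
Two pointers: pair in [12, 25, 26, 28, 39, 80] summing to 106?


lo=0(12)+hi=5(80)=92
lo=1(25)+hi=5(80)=105
lo=2(26)+hi=5(80)=106

Yes: 26+80=106


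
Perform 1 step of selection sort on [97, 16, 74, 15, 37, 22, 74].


Initial: [97, 16, 74, 15, 37, 22, 74]
Step 1: min=15 at 3
  Swap: [15, 16, 74, 97, 37, 22, 74]

After 1 step: [15, 16, 74, 97, 37, 22, 74]


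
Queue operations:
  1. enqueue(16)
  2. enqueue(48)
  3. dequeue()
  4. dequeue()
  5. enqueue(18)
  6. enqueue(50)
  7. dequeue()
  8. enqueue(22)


enqueue(16) -> [16]
enqueue(48) -> [16, 48]
dequeue()->16, [48]
dequeue()->48, []
enqueue(18) -> [18]
enqueue(50) -> [18, 50]
dequeue()->18, [50]
enqueue(22) -> [50, 22]

Final queue: [50, 22]


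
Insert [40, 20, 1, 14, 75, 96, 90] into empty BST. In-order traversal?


Insert 40: root
Insert 20: L from 40
Insert 1: L from 40 -> L from 20
Insert 14: L from 40 -> L from 20 -> R from 1
Insert 75: R from 40
Insert 96: R from 40 -> R from 75
Insert 90: R from 40 -> R from 75 -> L from 96

In-order: [1, 14, 20, 40, 75, 90, 96]


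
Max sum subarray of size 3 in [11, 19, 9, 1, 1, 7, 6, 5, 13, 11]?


[0:3]: 39
[1:4]: 29
[2:5]: 11
[3:6]: 9
[4:7]: 14
[5:8]: 18
[6:9]: 24
[7:10]: 29

Max: 39 at [0:3]


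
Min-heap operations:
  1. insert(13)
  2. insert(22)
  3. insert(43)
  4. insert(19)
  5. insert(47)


insert(13) -> [13]
insert(22) -> [13, 22]
insert(43) -> [13, 22, 43]
insert(19) -> [13, 19, 43, 22]
insert(47) -> [13, 19, 43, 22, 47]

Final heap: [13, 19, 43, 22, 47]


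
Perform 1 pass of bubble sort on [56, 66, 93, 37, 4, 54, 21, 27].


Initial: [56, 66, 93, 37, 4, 54, 21, 27]
Pass 1: [56, 66, 37, 4, 54, 21, 27, 93] (5 swaps)

After 1 pass: [56, 66, 37, 4, 54, 21, 27, 93]


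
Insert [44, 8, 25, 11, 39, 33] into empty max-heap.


Insert 44: [44]
Insert 8: [44, 8]
Insert 25: [44, 8, 25]
Insert 11: [44, 11, 25, 8]
Insert 39: [44, 39, 25, 8, 11]
Insert 33: [44, 39, 33, 8, 11, 25]

Final heap: [44, 39, 33, 8, 11, 25]


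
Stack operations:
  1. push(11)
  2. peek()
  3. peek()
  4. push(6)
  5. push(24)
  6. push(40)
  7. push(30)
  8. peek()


push(11) -> [11]
peek()->11
peek()->11
push(6) -> [11, 6]
push(24) -> [11, 6, 24]
push(40) -> [11, 6, 24, 40]
push(30) -> [11, 6, 24, 40, 30]
peek()->30

Final stack: [11, 6, 24, 40, 30]


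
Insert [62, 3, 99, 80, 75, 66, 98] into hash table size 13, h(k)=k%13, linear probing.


Insert 62: h=10 -> slot 10
Insert 3: h=3 -> slot 3
Insert 99: h=8 -> slot 8
Insert 80: h=2 -> slot 2
Insert 75: h=10, 1 probes -> slot 11
Insert 66: h=1 -> slot 1
Insert 98: h=7 -> slot 7

Table: [None, 66, 80, 3, None, None, None, 98, 99, None, 62, 75, None]


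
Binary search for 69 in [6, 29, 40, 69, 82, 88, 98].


Step 1: lo=0, hi=6, mid=3, val=69

Found at index 3


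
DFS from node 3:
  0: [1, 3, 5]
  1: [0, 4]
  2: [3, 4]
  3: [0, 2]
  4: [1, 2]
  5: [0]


Visit 3, push [2, 0]
Visit 0, push [5, 1]
Visit 1, push [4]
Visit 4, push [2]
Visit 2, push []
Visit 5, push []

DFS order: [3, 0, 1, 4, 2, 5]


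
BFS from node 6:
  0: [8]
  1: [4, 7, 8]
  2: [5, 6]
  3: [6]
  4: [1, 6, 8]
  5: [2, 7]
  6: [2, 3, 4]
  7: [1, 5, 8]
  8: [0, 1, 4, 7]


Visit 6, enqueue [2, 3, 4]
Visit 2, enqueue [5]
Visit 3, enqueue []
Visit 4, enqueue [1, 8]
Visit 5, enqueue [7]
Visit 1, enqueue []
Visit 8, enqueue [0]
Visit 7, enqueue []
Visit 0, enqueue []

BFS order: [6, 2, 3, 4, 5, 1, 8, 7, 0]


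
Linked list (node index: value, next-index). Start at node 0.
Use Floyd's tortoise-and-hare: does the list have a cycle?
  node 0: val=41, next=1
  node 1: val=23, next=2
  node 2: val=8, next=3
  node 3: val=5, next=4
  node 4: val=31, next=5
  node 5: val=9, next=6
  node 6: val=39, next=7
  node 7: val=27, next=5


Floyd's tortoise (slow, +1) and hare (fast, +2):
  init: slow=0, fast=0
  step 1: slow=1, fast=2
  step 2: slow=2, fast=4
  step 3: slow=3, fast=6
  step 4: slow=4, fast=5
  step 5: slow=5, fast=7
  step 6: slow=6, fast=6
  slow == fast at node 6: cycle detected

Cycle: yes


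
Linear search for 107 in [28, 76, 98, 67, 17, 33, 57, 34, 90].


i=0: 28!=107
i=1: 76!=107
i=2: 98!=107
i=3: 67!=107
i=4: 17!=107
i=5: 33!=107
i=6: 57!=107
i=7: 34!=107
i=8: 90!=107

Not found, 9 comps


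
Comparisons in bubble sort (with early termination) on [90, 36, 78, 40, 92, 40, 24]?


Algorithm: bubble sort (with early termination)
Input: [90, 36, 78, 40, 92, 40, 24]
Sorted: [24, 36, 40, 40, 78, 90, 92]

21


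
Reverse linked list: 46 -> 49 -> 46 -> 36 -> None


Step 1: curr=46, set curr.next=prev(None) | reversed so far: 46
Step 2: curr=49, set curr.next=prev(46) | reversed so far: 49 -> 46
Step 3: curr=46, set curr.next=prev(49) | reversed so far: 46 -> 49 -> 46
Step 4: curr=36, set curr.next=prev(46) | reversed so far: 36 -> 46 -> 49 -> 46

36 -> 46 -> 49 -> 46 -> None


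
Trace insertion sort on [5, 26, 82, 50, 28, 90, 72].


Initial: [5, 26, 82, 50, 28, 90, 72]
Insert 26: [5, 26, 82, 50, 28, 90, 72]
Insert 82: [5, 26, 82, 50, 28, 90, 72]
Insert 50: [5, 26, 50, 82, 28, 90, 72]
Insert 28: [5, 26, 28, 50, 82, 90, 72]
Insert 90: [5, 26, 28, 50, 82, 90, 72]
Insert 72: [5, 26, 28, 50, 72, 82, 90]

Sorted: [5, 26, 28, 50, 72, 82, 90]


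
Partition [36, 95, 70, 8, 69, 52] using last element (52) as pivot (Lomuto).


Pivot: 52
  36 <= 52: advance i (no swap)
  8 <= 52: swap -> [36, 8, 70, 95, 69, 52]
Place pivot at 2: [36, 8, 52, 95, 69, 70]

Partitioned: [36, 8, 52, 95, 69, 70]


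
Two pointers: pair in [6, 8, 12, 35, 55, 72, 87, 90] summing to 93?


lo=0(6)+hi=7(90)=96
lo=0(6)+hi=6(87)=93

Yes: 6+87=93


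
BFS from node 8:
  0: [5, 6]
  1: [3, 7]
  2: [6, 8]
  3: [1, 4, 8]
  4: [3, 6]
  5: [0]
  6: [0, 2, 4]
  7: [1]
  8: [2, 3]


Visit 8, enqueue [2, 3]
Visit 2, enqueue [6]
Visit 3, enqueue [1, 4]
Visit 6, enqueue [0]
Visit 1, enqueue [7]
Visit 4, enqueue []
Visit 0, enqueue [5]
Visit 7, enqueue []
Visit 5, enqueue []

BFS order: [8, 2, 3, 6, 1, 4, 0, 7, 5]


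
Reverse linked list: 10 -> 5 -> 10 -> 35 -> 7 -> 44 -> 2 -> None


Step 1: curr=10, set curr.next=prev(None) | reversed so far: 10
Step 2: curr=5, set curr.next=prev(10) | reversed so far: 5 -> 10
Step 3: curr=10, set curr.next=prev(5) | reversed so far: 10 -> 5 -> 10
Step 4: curr=35, set curr.next=prev(10) | reversed so far: 35 -> 10 -> 5 -> 10
Step 5: curr=7, set curr.next=prev(35) | reversed so far: 7 -> 35 -> 10 -> 5 -> 10
Step 6: curr=44, set curr.next=prev(7) | reversed so far: 44 -> 7 -> 35 -> 10 -> 5 -> 10
Step 7: curr=2, set curr.next=prev(44) | reversed so far: 2 -> 44 -> 7 -> 35 -> 10 -> 5 -> 10

2 -> 44 -> 7 -> 35 -> 10 -> 5 -> 10 -> None


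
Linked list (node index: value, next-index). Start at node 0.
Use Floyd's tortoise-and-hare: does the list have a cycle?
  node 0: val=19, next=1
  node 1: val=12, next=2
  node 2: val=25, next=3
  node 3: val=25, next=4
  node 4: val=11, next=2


Floyd's tortoise (slow, +1) and hare (fast, +2):
  init: slow=0, fast=0
  step 1: slow=1, fast=2
  step 2: slow=2, fast=4
  step 3: slow=3, fast=3
  slow == fast at node 3: cycle detected

Cycle: yes


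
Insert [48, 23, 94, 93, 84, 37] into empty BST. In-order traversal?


Insert 48: root
Insert 23: L from 48
Insert 94: R from 48
Insert 93: R from 48 -> L from 94
Insert 84: R from 48 -> L from 94 -> L from 93
Insert 37: L from 48 -> R from 23

In-order: [23, 37, 48, 84, 93, 94]


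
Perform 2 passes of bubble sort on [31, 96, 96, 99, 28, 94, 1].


Initial: [31, 96, 96, 99, 28, 94, 1]
Pass 1: [31, 96, 96, 28, 94, 1, 99] (3 swaps)
Pass 2: [31, 96, 28, 94, 1, 96, 99] (3 swaps)

After 2 passes: [31, 96, 28, 94, 1, 96, 99]


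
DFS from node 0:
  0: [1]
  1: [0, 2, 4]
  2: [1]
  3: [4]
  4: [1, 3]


Visit 0, push [1]
Visit 1, push [4, 2]
Visit 2, push []
Visit 4, push [3]
Visit 3, push []

DFS order: [0, 1, 2, 4, 3]


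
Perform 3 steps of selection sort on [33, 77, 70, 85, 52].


Initial: [33, 77, 70, 85, 52]
Step 1: min=33 at 0
  Swap: [33, 77, 70, 85, 52]
Step 2: min=52 at 4
  Swap: [33, 52, 70, 85, 77]
Step 3: min=70 at 2
  Swap: [33, 52, 70, 85, 77]

After 3 steps: [33, 52, 70, 85, 77]


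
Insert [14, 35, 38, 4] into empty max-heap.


Insert 14: [14]
Insert 35: [35, 14]
Insert 38: [38, 14, 35]
Insert 4: [38, 14, 35, 4]

Final heap: [38, 14, 35, 4]


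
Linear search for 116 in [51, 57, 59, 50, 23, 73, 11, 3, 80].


i=0: 51!=116
i=1: 57!=116
i=2: 59!=116
i=3: 50!=116
i=4: 23!=116
i=5: 73!=116
i=6: 11!=116
i=7: 3!=116
i=8: 80!=116

Not found, 9 comps


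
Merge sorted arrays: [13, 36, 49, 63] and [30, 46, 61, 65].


Take 13 from A
Take 30 from B
Take 36 from A
Take 46 from B
Take 49 from A
Take 61 from B
Take 63 from A

Merged: [13, 30, 36, 46, 49, 61, 63, 65]


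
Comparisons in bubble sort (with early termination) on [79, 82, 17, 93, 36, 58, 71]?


Algorithm: bubble sort (with early termination)
Input: [79, 82, 17, 93, 36, 58, 71]
Sorted: [17, 36, 58, 71, 79, 82, 93]

18


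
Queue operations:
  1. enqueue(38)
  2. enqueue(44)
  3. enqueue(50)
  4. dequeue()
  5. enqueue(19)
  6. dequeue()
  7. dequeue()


enqueue(38) -> [38]
enqueue(44) -> [38, 44]
enqueue(50) -> [38, 44, 50]
dequeue()->38, [44, 50]
enqueue(19) -> [44, 50, 19]
dequeue()->44, [50, 19]
dequeue()->50, [19]

Final queue: [19]


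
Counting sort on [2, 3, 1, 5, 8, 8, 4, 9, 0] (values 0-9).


Input: [2, 3, 1, 5, 8, 8, 4, 9, 0]
Counts: [1, 1, 1, 1, 1, 1, 0, 0, 2, 1]

Sorted: [0, 1, 2, 3, 4, 5, 8, 8, 9]


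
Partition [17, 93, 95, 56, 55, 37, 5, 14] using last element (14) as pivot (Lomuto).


Pivot: 14
  5 <= 14: swap -> [5, 93, 95, 56, 55, 37, 17, 14]
Place pivot at 1: [5, 14, 95, 56, 55, 37, 17, 93]

Partitioned: [5, 14, 95, 56, 55, 37, 17, 93]


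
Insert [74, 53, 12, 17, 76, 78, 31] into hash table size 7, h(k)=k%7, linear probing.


Insert 74: h=4 -> slot 4
Insert 53: h=4, 1 probes -> slot 5
Insert 12: h=5, 1 probes -> slot 6
Insert 17: h=3 -> slot 3
Insert 76: h=6, 1 probes -> slot 0
Insert 78: h=1 -> slot 1
Insert 31: h=3, 6 probes -> slot 2

Table: [76, 78, 31, 17, 74, 53, 12]


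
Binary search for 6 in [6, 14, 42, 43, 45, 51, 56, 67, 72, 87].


Step 1: lo=0, hi=9, mid=4, val=45
Step 2: lo=0, hi=3, mid=1, val=14
Step 3: lo=0, hi=0, mid=0, val=6

Found at index 0


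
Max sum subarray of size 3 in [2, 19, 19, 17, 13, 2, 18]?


[0:3]: 40
[1:4]: 55
[2:5]: 49
[3:6]: 32
[4:7]: 33

Max: 55 at [1:4]


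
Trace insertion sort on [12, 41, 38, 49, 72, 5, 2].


Initial: [12, 41, 38, 49, 72, 5, 2]
Insert 41: [12, 41, 38, 49, 72, 5, 2]
Insert 38: [12, 38, 41, 49, 72, 5, 2]
Insert 49: [12, 38, 41, 49, 72, 5, 2]
Insert 72: [12, 38, 41, 49, 72, 5, 2]
Insert 5: [5, 12, 38, 41, 49, 72, 2]
Insert 2: [2, 5, 12, 38, 41, 49, 72]

Sorted: [2, 5, 12, 38, 41, 49, 72]


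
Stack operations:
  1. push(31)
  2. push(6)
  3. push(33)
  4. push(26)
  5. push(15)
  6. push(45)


push(31) -> [31]
push(6) -> [31, 6]
push(33) -> [31, 6, 33]
push(26) -> [31, 6, 33, 26]
push(15) -> [31, 6, 33, 26, 15]
push(45) -> [31, 6, 33, 26, 15, 45]

Final stack: [31, 6, 33, 26, 15, 45]


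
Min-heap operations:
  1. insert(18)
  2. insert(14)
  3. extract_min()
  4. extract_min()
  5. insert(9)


insert(18) -> [18]
insert(14) -> [14, 18]
extract_min()->14, [18]
extract_min()->18, []
insert(9) -> [9]

Final heap: [9]


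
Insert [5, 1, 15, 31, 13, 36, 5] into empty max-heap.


Insert 5: [5]
Insert 1: [5, 1]
Insert 15: [15, 1, 5]
Insert 31: [31, 15, 5, 1]
Insert 13: [31, 15, 5, 1, 13]
Insert 36: [36, 15, 31, 1, 13, 5]
Insert 5: [36, 15, 31, 1, 13, 5, 5]

Final heap: [36, 15, 31, 1, 13, 5, 5]


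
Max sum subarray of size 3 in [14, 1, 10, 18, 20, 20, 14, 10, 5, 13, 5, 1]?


[0:3]: 25
[1:4]: 29
[2:5]: 48
[3:6]: 58
[4:7]: 54
[5:8]: 44
[6:9]: 29
[7:10]: 28
[8:11]: 23
[9:12]: 19

Max: 58 at [3:6]


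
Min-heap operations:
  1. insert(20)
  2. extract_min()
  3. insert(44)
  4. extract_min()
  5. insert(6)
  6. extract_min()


insert(20) -> [20]
extract_min()->20, []
insert(44) -> [44]
extract_min()->44, []
insert(6) -> [6]
extract_min()->6, []

Final heap: []


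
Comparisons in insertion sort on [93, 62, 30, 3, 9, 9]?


Algorithm: insertion sort
Input: [93, 62, 30, 3, 9, 9]
Sorted: [3, 9, 9, 30, 62, 93]

14


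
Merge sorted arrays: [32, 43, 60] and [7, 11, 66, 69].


Take 7 from B
Take 11 from B
Take 32 from A
Take 43 from A
Take 60 from A

Merged: [7, 11, 32, 43, 60, 66, 69]


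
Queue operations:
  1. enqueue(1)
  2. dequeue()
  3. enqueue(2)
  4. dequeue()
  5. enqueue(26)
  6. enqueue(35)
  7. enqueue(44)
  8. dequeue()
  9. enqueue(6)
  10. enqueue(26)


enqueue(1) -> [1]
dequeue()->1, []
enqueue(2) -> [2]
dequeue()->2, []
enqueue(26) -> [26]
enqueue(35) -> [26, 35]
enqueue(44) -> [26, 35, 44]
dequeue()->26, [35, 44]
enqueue(6) -> [35, 44, 6]
enqueue(26) -> [35, 44, 6, 26]

Final queue: [35, 44, 6, 26]


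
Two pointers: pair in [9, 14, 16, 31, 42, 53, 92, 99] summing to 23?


lo=0(9)+hi=7(99)=108
lo=0(9)+hi=6(92)=101
lo=0(9)+hi=5(53)=62
lo=0(9)+hi=4(42)=51
lo=0(9)+hi=3(31)=40
lo=0(9)+hi=2(16)=25
lo=0(9)+hi=1(14)=23

Yes: 9+14=23


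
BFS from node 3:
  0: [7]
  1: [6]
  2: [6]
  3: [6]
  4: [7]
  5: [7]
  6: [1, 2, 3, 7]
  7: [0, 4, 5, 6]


Visit 3, enqueue [6]
Visit 6, enqueue [1, 2, 7]
Visit 1, enqueue []
Visit 2, enqueue []
Visit 7, enqueue [0, 4, 5]
Visit 0, enqueue []
Visit 4, enqueue []
Visit 5, enqueue []

BFS order: [3, 6, 1, 2, 7, 0, 4, 5]


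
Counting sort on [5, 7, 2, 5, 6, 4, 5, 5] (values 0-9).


Input: [5, 7, 2, 5, 6, 4, 5, 5]
Counts: [0, 0, 1, 0, 1, 4, 1, 1, 0, 0]

Sorted: [2, 4, 5, 5, 5, 5, 6, 7]


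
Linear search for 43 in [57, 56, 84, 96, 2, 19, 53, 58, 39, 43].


i=0: 57!=43
i=1: 56!=43
i=2: 84!=43
i=3: 96!=43
i=4: 2!=43
i=5: 19!=43
i=6: 53!=43
i=7: 58!=43
i=8: 39!=43
i=9: 43==43 found!

Found at 9, 10 comps


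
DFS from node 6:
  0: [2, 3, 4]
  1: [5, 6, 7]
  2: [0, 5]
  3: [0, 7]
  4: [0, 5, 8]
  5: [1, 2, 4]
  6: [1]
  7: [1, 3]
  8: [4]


Visit 6, push [1]
Visit 1, push [7, 5]
Visit 5, push [4, 2]
Visit 2, push [0]
Visit 0, push [4, 3]
Visit 3, push [7]
Visit 7, push []
Visit 4, push [8]
Visit 8, push []

DFS order: [6, 1, 5, 2, 0, 3, 7, 4, 8]


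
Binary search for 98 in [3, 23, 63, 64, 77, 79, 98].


Step 1: lo=0, hi=6, mid=3, val=64
Step 2: lo=4, hi=6, mid=5, val=79
Step 3: lo=6, hi=6, mid=6, val=98

Found at index 6


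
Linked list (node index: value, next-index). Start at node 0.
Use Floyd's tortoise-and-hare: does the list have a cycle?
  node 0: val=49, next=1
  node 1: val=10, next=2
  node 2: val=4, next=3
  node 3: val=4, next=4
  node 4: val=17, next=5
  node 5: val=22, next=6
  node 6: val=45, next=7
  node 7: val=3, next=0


Floyd's tortoise (slow, +1) and hare (fast, +2):
  init: slow=0, fast=0
  step 1: slow=1, fast=2
  step 2: slow=2, fast=4
  step 3: slow=3, fast=6
  step 4: slow=4, fast=0
  step 5: slow=5, fast=2
  step 6: slow=6, fast=4
  step 7: slow=7, fast=6
  step 8: slow=0, fast=0
  slow == fast at node 0: cycle detected

Cycle: yes


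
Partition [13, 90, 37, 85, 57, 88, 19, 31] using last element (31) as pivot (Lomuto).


Pivot: 31
  13 <= 31: advance i (no swap)
  19 <= 31: swap -> [13, 19, 37, 85, 57, 88, 90, 31]
Place pivot at 2: [13, 19, 31, 85, 57, 88, 90, 37]

Partitioned: [13, 19, 31, 85, 57, 88, 90, 37]


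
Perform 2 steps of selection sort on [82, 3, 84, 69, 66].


Initial: [82, 3, 84, 69, 66]
Step 1: min=3 at 1
  Swap: [3, 82, 84, 69, 66]
Step 2: min=66 at 4
  Swap: [3, 66, 84, 69, 82]

After 2 steps: [3, 66, 84, 69, 82]


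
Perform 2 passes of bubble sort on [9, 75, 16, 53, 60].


Initial: [9, 75, 16, 53, 60]
Pass 1: [9, 16, 53, 60, 75] (3 swaps)
Pass 2: [9, 16, 53, 60, 75] (0 swaps)

After 2 passes: [9, 16, 53, 60, 75]


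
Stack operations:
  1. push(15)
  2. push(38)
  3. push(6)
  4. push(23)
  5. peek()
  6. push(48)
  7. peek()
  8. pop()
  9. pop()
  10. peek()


push(15) -> [15]
push(38) -> [15, 38]
push(6) -> [15, 38, 6]
push(23) -> [15, 38, 6, 23]
peek()->23
push(48) -> [15, 38, 6, 23, 48]
peek()->48
pop()->48, [15, 38, 6, 23]
pop()->23, [15, 38, 6]
peek()->6

Final stack: [15, 38, 6]


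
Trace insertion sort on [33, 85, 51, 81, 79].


Initial: [33, 85, 51, 81, 79]
Insert 85: [33, 85, 51, 81, 79]
Insert 51: [33, 51, 85, 81, 79]
Insert 81: [33, 51, 81, 85, 79]
Insert 79: [33, 51, 79, 81, 85]

Sorted: [33, 51, 79, 81, 85]


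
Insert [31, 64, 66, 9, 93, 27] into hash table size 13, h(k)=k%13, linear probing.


Insert 31: h=5 -> slot 5
Insert 64: h=12 -> slot 12
Insert 66: h=1 -> slot 1
Insert 9: h=9 -> slot 9
Insert 93: h=2 -> slot 2
Insert 27: h=1, 2 probes -> slot 3

Table: [None, 66, 93, 27, None, 31, None, None, None, 9, None, None, 64]


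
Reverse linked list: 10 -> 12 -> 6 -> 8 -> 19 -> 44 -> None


Step 1: curr=10, set curr.next=prev(None) | reversed so far: 10
Step 2: curr=12, set curr.next=prev(10) | reversed so far: 12 -> 10
Step 3: curr=6, set curr.next=prev(12) | reversed so far: 6 -> 12 -> 10
Step 4: curr=8, set curr.next=prev(6) | reversed so far: 8 -> 6 -> 12 -> 10
Step 5: curr=19, set curr.next=prev(8) | reversed so far: 19 -> 8 -> 6 -> 12 -> 10
Step 6: curr=44, set curr.next=prev(19) | reversed so far: 44 -> 19 -> 8 -> 6 -> 12 -> 10

44 -> 19 -> 8 -> 6 -> 12 -> 10 -> None


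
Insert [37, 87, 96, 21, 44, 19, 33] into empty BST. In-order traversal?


Insert 37: root
Insert 87: R from 37
Insert 96: R from 37 -> R from 87
Insert 21: L from 37
Insert 44: R from 37 -> L from 87
Insert 19: L from 37 -> L from 21
Insert 33: L from 37 -> R from 21

In-order: [19, 21, 33, 37, 44, 87, 96]


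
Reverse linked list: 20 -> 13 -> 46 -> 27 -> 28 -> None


Step 1: curr=20, set curr.next=prev(None) | reversed so far: 20
Step 2: curr=13, set curr.next=prev(20) | reversed so far: 13 -> 20
Step 3: curr=46, set curr.next=prev(13) | reversed so far: 46 -> 13 -> 20
Step 4: curr=27, set curr.next=prev(46) | reversed so far: 27 -> 46 -> 13 -> 20
Step 5: curr=28, set curr.next=prev(27) | reversed so far: 28 -> 27 -> 46 -> 13 -> 20

28 -> 27 -> 46 -> 13 -> 20 -> None


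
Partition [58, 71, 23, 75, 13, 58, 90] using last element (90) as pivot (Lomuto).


Pivot: 90
  58 <= 90: advance i (no swap)
  71 <= 90: advance i (no swap)
  23 <= 90: advance i (no swap)
  75 <= 90: advance i (no swap)
  13 <= 90: advance i (no swap)
  58 <= 90: advance i (no swap)
Place pivot at 6: [58, 71, 23, 75, 13, 58, 90]

Partitioned: [58, 71, 23, 75, 13, 58, 90]


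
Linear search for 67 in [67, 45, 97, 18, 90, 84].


i=0: 67==67 found!

Found at 0, 1 comps


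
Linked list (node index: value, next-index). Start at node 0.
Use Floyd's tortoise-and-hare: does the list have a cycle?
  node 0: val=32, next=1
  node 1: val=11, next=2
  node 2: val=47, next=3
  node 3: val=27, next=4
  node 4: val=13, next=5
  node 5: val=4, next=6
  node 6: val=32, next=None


Floyd's tortoise (slow, +1) and hare (fast, +2):
  init: slow=0, fast=0
  step 1: slow=1, fast=2
  step 2: slow=2, fast=4
  step 3: slow=3, fast=6
  step 4: fast -> None, no cycle

Cycle: no


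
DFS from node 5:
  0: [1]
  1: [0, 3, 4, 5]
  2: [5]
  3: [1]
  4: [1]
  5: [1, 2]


Visit 5, push [2, 1]
Visit 1, push [4, 3, 0]
Visit 0, push []
Visit 3, push []
Visit 4, push []
Visit 2, push []

DFS order: [5, 1, 0, 3, 4, 2]


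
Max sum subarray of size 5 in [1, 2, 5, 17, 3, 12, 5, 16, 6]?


[0:5]: 28
[1:6]: 39
[2:7]: 42
[3:8]: 53
[4:9]: 42

Max: 53 at [3:8]


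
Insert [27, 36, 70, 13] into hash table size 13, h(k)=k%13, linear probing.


Insert 27: h=1 -> slot 1
Insert 36: h=10 -> slot 10
Insert 70: h=5 -> slot 5
Insert 13: h=0 -> slot 0

Table: [13, 27, None, None, None, 70, None, None, None, None, 36, None, None]


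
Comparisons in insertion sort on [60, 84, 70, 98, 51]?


Algorithm: insertion sort
Input: [60, 84, 70, 98, 51]
Sorted: [51, 60, 70, 84, 98]

8


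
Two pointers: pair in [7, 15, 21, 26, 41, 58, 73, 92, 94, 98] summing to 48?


lo=0(7)+hi=9(98)=105
lo=0(7)+hi=8(94)=101
lo=0(7)+hi=7(92)=99
lo=0(7)+hi=6(73)=80
lo=0(7)+hi=5(58)=65
lo=0(7)+hi=4(41)=48

Yes: 7+41=48


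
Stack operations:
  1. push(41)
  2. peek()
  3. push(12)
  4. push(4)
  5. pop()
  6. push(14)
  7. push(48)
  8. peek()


push(41) -> [41]
peek()->41
push(12) -> [41, 12]
push(4) -> [41, 12, 4]
pop()->4, [41, 12]
push(14) -> [41, 12, 14]
push(48) -> [41, 12, 14, 48]
peek()->48

Final stack: [41, 12, 14, 48]


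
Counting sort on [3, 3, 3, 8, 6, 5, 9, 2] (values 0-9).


Input: [3, 3, 3, 8, 6, 5, 9, 2]
Counts: [0, 0, 1, 3, 0, 1, 1, 0, 1, 1]

Sorted: [2, 3, 3, 3, 5, 6, 8, 9]


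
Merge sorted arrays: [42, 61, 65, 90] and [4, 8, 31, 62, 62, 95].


Take 4 from B
Take 8 from B
Take 31 from B
Take 42 from A
Take 61 from A
Take 62 from B
Take 62 from B
Take 65 from A
Take 90 from A

Merged: [4, 8, 31, 42, 61, 62, 62, 65, 90, 95]


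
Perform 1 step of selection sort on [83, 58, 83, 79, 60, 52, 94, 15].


Initial: [83, 58, 83, 79, 60, 52, 94, 15]
Step 1: min=15 at 7
  Swap: [15, 58, 83, 79, 60, 52, 94, 83]

After 1 step: [15, 58, 83, 79, 60, 52, 94, 83]


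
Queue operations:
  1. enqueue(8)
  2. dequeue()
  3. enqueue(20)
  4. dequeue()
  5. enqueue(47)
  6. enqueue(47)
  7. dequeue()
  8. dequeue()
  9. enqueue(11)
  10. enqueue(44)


enqueue(8) -> [8]
dequeue()->8, []
enqueue(20) -> [20]
dequeue()->20, []
enqueue(47) -> [47]
enqueue(47) -> [47, 47]
dequeue()->47, [47]
dequeue()->47, []
enqueue(11) -> [11]
enqueue(44) -> [11, 44]

Final queue: [11, 44]


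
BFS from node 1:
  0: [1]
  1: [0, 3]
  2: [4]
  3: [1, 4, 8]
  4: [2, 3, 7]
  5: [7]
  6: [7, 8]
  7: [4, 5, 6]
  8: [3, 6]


Visit 1, enqueue [0, 3]
Visit 0, enqueue []
Visit 3, enqueue [4, 8]
Visit 4, enqueue [2, 7]
Visit 8, enqueue [6]
Visit 2, enqueue []
Visit 7, enqueue [5]
Visit 6, enqueue []
Visit 5, enqueue []

BFS order: [1, 0, 3, 4, 8, 2, 7, 6, 5]


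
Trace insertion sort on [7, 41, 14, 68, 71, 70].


Initial: [7, 41, 14, 68, 71, 70]
Insert 41: [7, 41, 14, 68, 71, 70]
Insert 14: [7, 14, 41, 68, 71, 70]
Insert 68: [7, 14, 41, 68, 71, 70]
Insert 71: [7, 14, 41, 68, 71, 70]
Insert 70: [7, 14, 41, 68, 70, 71]

Sorted: [7, 14, 41, 68, 70, 71]


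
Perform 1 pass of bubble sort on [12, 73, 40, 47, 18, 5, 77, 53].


Initial: [12, 73, 40, 47, 18, 5, 77, 53]
Pass 1: [12, 40, 47, 18, 5, 73, 53, 77] (5 swaps)

After 1 pass: [12, 40, 47, 18, 5, 73, 53, 77]


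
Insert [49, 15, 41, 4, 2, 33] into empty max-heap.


Insert 49: [49]
Insert 15: [49, 15]
Insert 41: [49, 15, 41]
Insert 4: [49, 15, 41, 4]
Insert 2: [49, 15, 41, 4, 2]
Insert 33: [49, 15, 41, 4, 2, 33]

Final heap: [49, 15, 41, 4, 2, 33]


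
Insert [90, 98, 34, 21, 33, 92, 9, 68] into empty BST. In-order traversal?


Insert 90: root
Insert 98: R from 90
Insert 34: L from 90
Insert 21: L from 90 -> L from 34
Insert 33: L from 90 -> L from 34 -> R from 21
Insert 92: R from 90 -> L from 98
Insert 9: L from 90 -> L from 34 -> L from 21
Insert 68: L from 90 -> R from 34

In-order: [9, 21, 33, 34, 68, 90, 92, 98]


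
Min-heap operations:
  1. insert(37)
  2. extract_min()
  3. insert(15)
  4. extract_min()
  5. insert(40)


insert(37) -> [37]
extract_min()->37, []
insert(15) -> [15]
extract_min()->15, []
insert(40) -> [40]

Final heap: [40]


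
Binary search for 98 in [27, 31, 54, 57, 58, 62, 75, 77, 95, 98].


Step 1: lo=0, hi=9, mid=4, val=58
Step 2: lo=5, hi=9, mid=7, val=77
Step 3: lo=8, hi=9, mid=8, val=95
Step 4: lo=9, hi=9, mid=9, val=98

Found at index 9


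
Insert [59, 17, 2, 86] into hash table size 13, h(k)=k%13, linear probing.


Insert 59: h=7 -> slot 7
Insert 17: h=4 -> slot 4
Insert 2: h=2 -> slot 2
Insert 86: h=8 -> slot 8

Table: [None, None, 2, None, 17, None, None, 59, 86, None, None, None, None]


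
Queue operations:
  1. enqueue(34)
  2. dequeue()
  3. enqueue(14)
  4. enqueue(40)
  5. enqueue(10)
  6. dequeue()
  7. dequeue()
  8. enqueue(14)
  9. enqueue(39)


enqueue(34) -> [34]
dequeue()->34, []
enqueue(14) -> [14]
enqueue(40) -> [14, 40]
enqueue(10) -> [14, 40, 10]
dequeue()->14, [40, 10]
dequeue()->40, [10]
enqueue(14) -> [10, 14]
enqueue(39) -> [10, 14, 39]

Final queue: [10, 14, 39]


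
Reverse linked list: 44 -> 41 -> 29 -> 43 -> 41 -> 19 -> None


Step 1: curr=44, set curr.next=prev(None) | reversed so far: 44
Step 2: curr=41, set curr.next=prev(44) | reversed so far: 41 -> 44
Step 3: curr=29, set curr.next=prev(41) | reversed so far: 29 -> 41 -> 44
Step 4: curr=43, set curr.next=prev(29) | reversed so far: 43 -> 29 -> 41 -> 44
Step 5: curr=41, set curr.next=prev(43) | reversed so far: 41 -> 43 -> 29 -> 41 -> 44
Step 6: curr=19, set curr.next=prev(41) | reversed so far: 19 -> 41 -> 43 -> 29 -> 41 -> 44

19 -> 41 -> 43 -> 29 -> 41 -> 44 -> None


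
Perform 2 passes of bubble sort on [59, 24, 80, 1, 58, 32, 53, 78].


Initial: [59, 24, 80, 1, 58, 32, 53, 78]
Pass 1: [24, 59, 1, 58, 32, 53, 78, 80] (6 swaps)
Pass 2: [24, 1, 58, 32, 53, 59, 78, 80] (4 swaps)

After 2 passes: [24, 1, 58, 32, 53, 59, 78, 80]


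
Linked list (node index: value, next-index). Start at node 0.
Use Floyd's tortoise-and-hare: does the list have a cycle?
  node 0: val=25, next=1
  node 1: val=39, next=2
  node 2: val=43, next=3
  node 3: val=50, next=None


Floyd's tortoise (slow, +1) and hare (fast, +2):
  init: slow=0, fast=0
  step 1: slow=1, fast=2
  step 2: fast 2->3->None, no cycle

Cycle: no


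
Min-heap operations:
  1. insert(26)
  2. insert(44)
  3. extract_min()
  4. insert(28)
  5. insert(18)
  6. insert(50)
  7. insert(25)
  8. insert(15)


insert(26) -> [26]
insert(44) -> [26, 44]
extract_min()->26, [44]
insert(28) -> [28, 44]
insert(18) -> [18, 44, 28]
insert(50) -> [18, 44, 28, 50]
insert(25) -> [18, 25, 28, 50, 44]
insert(15) -> [15, 25, 18, 50, 44, 28]

Final heap: [15, 25, 18, 50, 44, 28]


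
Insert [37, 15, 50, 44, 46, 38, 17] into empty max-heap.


Insert 37: [37]
Insert 15: [37, 15]
Insert 50: [50, 15, 37]
Insert 44: [50, 44, 37, 15]
Insert 46: [50, 46, 37, 15, 44]
Insert 38: [50, 46, 38, 15, 44, 37]
Insert 17: [50, 46, 38, 15, 44, 37, 17]

Final heap: [50, 46, 38, 15, 44, 37, 17]


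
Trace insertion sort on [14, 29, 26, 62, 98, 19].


Initial: [14, 29, 26, 62, 98, 19]
Insert 29: [14, 29, 26, 62, 98, 19]
Insert 26: [14, 26, 29, 62, 98, 19]
Insert 62: [14, 26, 29, 62, 98, 19]
Insert 98: [14, 26, 29, 62, 98, 19]
Insert 19: [14, 19, 26, 29, 62, 98]

Sorted: [14, 19, 26, 29, 62, 98]


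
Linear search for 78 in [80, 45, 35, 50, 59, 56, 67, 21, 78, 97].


i=0: 80!=78
i=1: 45!=78
i=2: 35!=78
i=3: 50!=78
i=4: 59!=78
i=5: 56!=78
i=6: 67!=78
i=7: 21!=78
i=8: 78==78 found!

Found at 8, 9 comps


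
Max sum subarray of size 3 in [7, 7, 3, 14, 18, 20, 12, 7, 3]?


[0:3]: 17
[1:4]: 24
[2:5]: 35
[3:6]: 52
[4:7]: 50
[5:8]: 39
[6:9]: 22

Max: 52 at [3:6]


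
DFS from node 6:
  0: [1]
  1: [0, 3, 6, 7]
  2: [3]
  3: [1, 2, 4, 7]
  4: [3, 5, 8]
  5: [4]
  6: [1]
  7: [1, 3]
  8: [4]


Visit 6, push [1]
Visit 1, push [7, 3, 0]
Visit 0, push []
Visit 3, push [7, 4, 2]
Visit 2, push []
Visit 4, push [8, 5]
Visit 5, push []
Visit 8, push []
Visit 7, push []

DFS order: [6, 1, 0, 3, 2, 4, 5, 8, 7]


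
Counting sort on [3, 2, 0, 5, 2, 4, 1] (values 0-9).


Input: [3, 2, 0, 5, 2, 4, 1]
Counts: [1, 1, 2, 1, 1, 1, 0, 0, 0, 0]

Sorted: [0, 1, 2, 2, 3, 4, 5]


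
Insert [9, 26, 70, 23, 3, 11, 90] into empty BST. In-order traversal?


Insert 9: root
Insert 26: R from 9
Insert 70: R from 9 -> R from 26
Insert 23: R from 9 -> L from 26
Insert 3: L from 9
Insert 11: R from 9 -> L from 26 -> L from 23
Insert 90: R from 9 -> R from 26 -> R from 70

In-order: [3, 9, 11, 23, 26, 70, 90]


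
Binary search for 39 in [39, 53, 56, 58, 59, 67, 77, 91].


Step 1: lo=0, hi=7, mid=3, val=58
Step 2: lo=0, hi=2, mid=1, val=53
Step 3: lo=0, hi=0, mid=0, val=39

Found at index 0


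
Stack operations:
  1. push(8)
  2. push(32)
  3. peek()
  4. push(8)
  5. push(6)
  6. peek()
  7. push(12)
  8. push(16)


push(8) -> [8]
push(32) -> [8, 32]
peek()->32
push(8) -> [8, 32, 8]
push(6) -> [8, 32, 8, 6]
peek()->6
push(12) -> [8, 32, 8, 6, 12]
push(16) -> [8, 32, 8, 6, 12, 16]

Final stack: [8, 32, 8, 6, 12, 16]


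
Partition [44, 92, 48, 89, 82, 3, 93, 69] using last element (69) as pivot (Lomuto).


Pivot: 69
  44 <= 69: advance i (no swap)
  48 <= 69: swap -> [44, 48, 92, 89, 82, 3, 93, 69]
  3 <= 69: swap -> [44, 48, 3, 89, 82, 92, 93, 69]
Place pivot at 3: [44, 48, 3, 69, 82, 92, 93, 89]

Partitioned: [44, 48, 3, 69, 82, 92, 93, 89]


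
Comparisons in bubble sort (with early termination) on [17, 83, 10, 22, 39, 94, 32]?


Algorithm: bubble sort (with early termination)
Input: [17, 83, 10, 22, 39, 94, 32]
Sorted: [10, 17, 22, 32, 39, 83, 94]

18


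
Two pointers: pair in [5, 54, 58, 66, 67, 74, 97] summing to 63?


lo=0(5)+hi=6(97)=102
lo=0(5)+hi=5(74)=79
lo=0(5)+hi=4(67)=72
lo=0(5)+hi=3(66)=71
lo=0(5)+hi=2(58)=63

Yes: 5+58=63


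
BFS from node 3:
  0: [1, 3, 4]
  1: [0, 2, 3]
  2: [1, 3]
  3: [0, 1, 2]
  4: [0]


Visit 3, enqueue [0, 1, 2]
Visit 0, enqueue [4]
Visit 1, enqueue []
Visit 2, enqueue []
Visit 4, enqueue []

BFS order: [3, 0, 1, 2, 4]


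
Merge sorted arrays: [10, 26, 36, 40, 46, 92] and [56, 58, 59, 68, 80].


Take 10 from A
Take 26 from A
Take 36 from A
Take 40 from A
Take 46 from A
Take 56 from B
Take 58 from B
Take 59 from B
Take 68 from B
Take 80 from B

Merged: [10, 26, 36, 40, 46, 56, 58, 59, 68, 80, 92]


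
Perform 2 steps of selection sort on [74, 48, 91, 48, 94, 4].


Initial: [74, 48, 91, 48, 94, 4]
Step 1: min=4 at 5
  Swap: [4, 48, 91, 48, 94, 74]
Step 2: min=48 at 1
  Swap: [4, 48, 91, 48, 94, 74]

After 2 steps: [4, 48, 91, 48, 94, 74]


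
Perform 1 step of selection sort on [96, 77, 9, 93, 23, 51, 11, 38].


Initial: [96, 77, 9, 93, 23, 51, 11, 38]
Step 1: min=9 at 2
  Swap: [9, 77, 96, 93, 23, 51, 11, 38]

After 1 step: [9, 77, 96, 93, 23, 51, 11, 38]


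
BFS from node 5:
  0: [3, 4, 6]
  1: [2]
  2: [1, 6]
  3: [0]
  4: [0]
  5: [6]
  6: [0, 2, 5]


Visit 5, enqueue [6]
Visit 6, enqueue [0, 2]
Visit 0, enqueue [3, 4]
Visit 2, enqueue [1]
Visit 3, enqueue []
Visit 4, enqueue []
Visit 1, enqueue []

BFS order: [5, 6, 0, 2, 3, 4, 1]


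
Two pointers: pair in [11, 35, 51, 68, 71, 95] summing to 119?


lo=0(11)+hi=5(95)=106
lo=1(35)+hi=5(95)=130
lo=1(35)+hi=4(71)=106
lo=2(51)+hi=4(71)=122
lo=2(51)+hi=3(68)=119

Yes: 51+68=119


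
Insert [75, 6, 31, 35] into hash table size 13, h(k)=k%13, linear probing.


Insert 75: h=10 -> slot 10
Insert 6: h=6 -> slot 6
Insert 31: h=5 -> slot 5
Insert 35: h=9 -> slot 9

Table: [None, None, None, None, None, 31, 6, None, None, 35, 75, None, None]


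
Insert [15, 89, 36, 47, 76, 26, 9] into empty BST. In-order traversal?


Insert 15: root
Insert 89: R from 15
Insert 36: R from 15 -> L from 89
Insert 47: R from 15 -> L from 89 -> R from 36
Insert 76: R from 15 -> L from 89 -> R from 36 -> R from 47
Insert 26: R from 15 -> L from 89 -> L from 36
Insert 9: L from 15

In-order: [9, 15, 26, 36, 47, 76, 89]


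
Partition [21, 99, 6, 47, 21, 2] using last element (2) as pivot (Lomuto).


Pivot: 2
Place pivot at 0: [2, 99, 6, 47, 21, 21]

Partitioned: [2, 99, 6, 47, 21, 21]


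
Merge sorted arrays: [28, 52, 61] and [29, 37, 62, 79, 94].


Take 28 from A
Take 29 from B
Take 37 from B
Take 52 from A
Take 61 from A

Merged: [28, 29, 37, 52, 61, 62, 79, 94]


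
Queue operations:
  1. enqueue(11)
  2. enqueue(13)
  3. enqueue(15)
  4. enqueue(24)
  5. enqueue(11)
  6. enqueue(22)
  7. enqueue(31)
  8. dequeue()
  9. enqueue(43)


enqueue(11) -> [11]
enqueue(13) -> [11, 13]
enqueue(15) -> [11, 13, 15]
enqueue(24) -> [11, 13, 15, 24]
enqueue(11) -> [11, 13, 15, 24, 11]
enqueue(22) -> [11, 13, 15, 24, 11, 22]
enqueue(31) -> [11, 13, 15, 24, 11, 22, 31]
dequeue()->11, [13, 15, 24, 11, 22, 31]
enqueue(43) -> [13, 15, 24, 11, 22, 31, 43]

Final queue: [13, 15, 24, 11, 22, 31, 43]


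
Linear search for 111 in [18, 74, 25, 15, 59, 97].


i=0: 18!=111
i=1: 74!=111
i=2: 25!=111
i=3: 15!=111
i=4: 59!=111
i=5: 97!=111

Not found, 6 comps


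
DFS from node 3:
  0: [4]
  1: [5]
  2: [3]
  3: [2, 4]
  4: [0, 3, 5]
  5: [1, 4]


Visit 3, push [4, 2]
Visit 2, push []
Visit 4, push [5, 0]
Visit 0, push []
Visit 5, push [1]
Visit 1, push []

DFS order: [3, 2, 4, 0, 5, 1]


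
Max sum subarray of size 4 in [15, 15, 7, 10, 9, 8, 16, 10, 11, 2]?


[0:4]: 47
[1:5]: 41
[2:6]: 34
[3:7]: 43
[4:8]: 43
[5:9]: 45
[6:10]: 39

Max: 47 at [0:4]


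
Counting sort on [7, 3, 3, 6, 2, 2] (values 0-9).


Input: [7, 3, 3, 6, 2, 2]
Counts: [0, 0, 2, 2, 0, 0, 1, 1, 0, 0]

Sorted: [2, 2, 3, 3, 6, 7]


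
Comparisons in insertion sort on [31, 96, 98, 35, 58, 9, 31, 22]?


Algorithm: insertion sort
Input: [31, 96, 98, 35, 58, 9, 31, 22]
Sorted: [9, 22, 31, 31, 35, 58, 96, 98]

25


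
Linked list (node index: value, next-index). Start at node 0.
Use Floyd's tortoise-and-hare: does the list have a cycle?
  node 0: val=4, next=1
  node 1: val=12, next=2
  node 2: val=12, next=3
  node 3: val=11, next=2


Floyd's tortoise (slow, +1) and hare (fast, +2):
  init: slow=0, fast=0
  step 1: slow=1, fast=2
  step 2: slow=2, fast=2
  slow == fast at node 2: cycle detected

Cycle: yes
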